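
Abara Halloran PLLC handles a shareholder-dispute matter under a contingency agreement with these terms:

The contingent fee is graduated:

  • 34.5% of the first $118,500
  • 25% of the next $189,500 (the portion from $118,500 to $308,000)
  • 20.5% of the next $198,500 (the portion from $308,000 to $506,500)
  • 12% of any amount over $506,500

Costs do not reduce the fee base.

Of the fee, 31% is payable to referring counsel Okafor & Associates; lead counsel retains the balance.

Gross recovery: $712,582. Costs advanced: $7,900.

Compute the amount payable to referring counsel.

Fee base is the gross recovery, $712,582; costs are reimbursed separately.
First $118,500 at 34.5% = $40,882.50
Next $189,500 at 25% = $47,375.00
Next $198,500 at 20.5% = $40,692.50
Remaining $206,082 at 12% = $24,729.84
Fee: $40,882.50 + $47,375.00 + $40,692.50 + $24,729.84 = $153,679.84
Referral share: 31% of $153,679.84 = $47,640.75; lead counsel retains $153,679.84 − $47,640.75 = $106,039.09.

$47,640.75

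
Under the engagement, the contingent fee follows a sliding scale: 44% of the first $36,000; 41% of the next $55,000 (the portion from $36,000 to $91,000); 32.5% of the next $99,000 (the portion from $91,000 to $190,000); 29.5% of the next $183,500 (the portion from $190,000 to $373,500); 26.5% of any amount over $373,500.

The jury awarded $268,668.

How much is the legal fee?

$93,772.06

First $36,000 at 44% = $15,840.00
Next $55,000 at 41% = $22,550.00
Next $99,000 at 32.5% = $32,175.00
Remaining $78,668 at 29.5% = $23,207.06
Fee: $15,840.00 + $22,550.00 + $32,175.00 + $23,207.06 = $93,772.06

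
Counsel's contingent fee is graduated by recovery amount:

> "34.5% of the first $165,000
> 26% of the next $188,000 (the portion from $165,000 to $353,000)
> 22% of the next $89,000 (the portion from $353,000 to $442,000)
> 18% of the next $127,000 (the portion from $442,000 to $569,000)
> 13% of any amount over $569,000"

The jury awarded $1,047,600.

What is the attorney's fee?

First $165,000 at 34.5% = $56,925.00
Next $188,000 at 26% = $48,880.00
Next $89,000 at 22% = $19,580.00
Next $127,000 at 18% = $22,860.00
Remaining $478,600 at 13% = $62,218.00
Fee: $56,925.00 + $48,880.00 + $19,580.00 + $22,860.00 + $62,218.00 = $210,463.00

$210,463.00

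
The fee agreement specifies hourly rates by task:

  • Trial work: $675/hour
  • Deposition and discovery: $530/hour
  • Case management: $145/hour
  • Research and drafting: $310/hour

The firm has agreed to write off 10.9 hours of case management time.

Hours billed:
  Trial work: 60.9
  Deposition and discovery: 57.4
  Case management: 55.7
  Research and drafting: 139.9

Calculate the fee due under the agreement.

$121,394.50

Trial work: 60.9 × $675 = $41,107.50
Deposition and discovery: 57.4 × $530 = $30,422.00
Case management: 55.7 × $145 = $8,076.50
Research and drafting: 139.9 × $310 = $43,369.00
Subtotal: $122,975.00
Write-off: 10.9 × $145 = $1,580.50
Total: $122,975.00 − $1,580.50 = $121,394.50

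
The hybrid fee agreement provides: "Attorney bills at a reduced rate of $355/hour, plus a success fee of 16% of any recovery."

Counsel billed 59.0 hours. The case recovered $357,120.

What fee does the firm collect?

$78,084.20

Hourly: 59.0 × $355 = $20,945.00
Success fee: 16% of $357,120 = $57,139.20
Total: $20,945.00 + $57,139.20 = $78,084.20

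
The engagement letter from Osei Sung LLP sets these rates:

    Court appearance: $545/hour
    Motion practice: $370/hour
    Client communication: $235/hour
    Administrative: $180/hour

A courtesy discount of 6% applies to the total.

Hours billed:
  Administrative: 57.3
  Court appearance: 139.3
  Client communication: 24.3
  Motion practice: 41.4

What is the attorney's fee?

Court appearance: 139.3 × $545 = $75,918.50
Motion practice: 41.4 × $370 = $15,318.00
Client communication: 24.3 × $235 = $5,710.50
Administrative: 57.3 × $180 = $10,314.00
Subtotal: $107,261.00
Less 6% discount: −$6,435.66
Total: $107,261.00 − $6,435.66 = $100,825.34

$100,825.34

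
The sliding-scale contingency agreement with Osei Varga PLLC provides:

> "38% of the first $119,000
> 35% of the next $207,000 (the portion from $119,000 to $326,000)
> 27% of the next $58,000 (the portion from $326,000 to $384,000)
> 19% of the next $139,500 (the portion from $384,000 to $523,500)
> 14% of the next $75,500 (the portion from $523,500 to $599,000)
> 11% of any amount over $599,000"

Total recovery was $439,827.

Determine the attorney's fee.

$143,937.13

First $119,000 at 38% = $45,220.00
Next $207,000 at 35% = $72,450.00
Next $58,000 at 27% = $15,660.00
Remaining $55,827 at 19% = $10,607.13
Fee: $45,220.00 + $72,450.00 + $15,660.00 + $10,607.13 = $143,937.13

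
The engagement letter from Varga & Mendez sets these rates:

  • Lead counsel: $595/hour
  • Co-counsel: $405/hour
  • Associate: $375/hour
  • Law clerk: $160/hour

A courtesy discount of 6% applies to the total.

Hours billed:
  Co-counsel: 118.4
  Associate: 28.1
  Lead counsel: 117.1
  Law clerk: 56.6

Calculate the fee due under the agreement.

$128,986.80

Lead counsel: 117.1 × $595 = $69,674.50
Co-counsel: 118.4 × $405 = $47,952.00
Associate: 28.1 × $375 = $10,537.50
Law clerk: 56.6 × $160 = $9,056.00
Subtotal: $137,220.00
Less 6% discount: −$8,233.20
Total: $137,220.00 − $8,233.20 = $128,986.80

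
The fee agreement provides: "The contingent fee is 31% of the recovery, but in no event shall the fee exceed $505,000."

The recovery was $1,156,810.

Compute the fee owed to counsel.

31% of $1,156,810 = $358,611.10
That is under the $505,000 cap.

$358,611.10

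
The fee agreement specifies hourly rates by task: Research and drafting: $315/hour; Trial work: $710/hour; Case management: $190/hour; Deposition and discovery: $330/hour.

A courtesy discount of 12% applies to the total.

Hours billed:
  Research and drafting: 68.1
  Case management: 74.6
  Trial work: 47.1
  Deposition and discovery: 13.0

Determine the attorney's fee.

$64,553.72

Research and drafting: 68.1 × $315 = $21,451.50
Trial work: 47.1 × $710 = $33,441.00
Case management: 74.6 × $190 = $14,174.00
Deposition and discovery: 13.0 × $330 = $4,290.00
Subtotal: $73,356.50
Less 12% discount: −$8,802.78
Total: $73,356.50 − $8,802.78 = $64,553.72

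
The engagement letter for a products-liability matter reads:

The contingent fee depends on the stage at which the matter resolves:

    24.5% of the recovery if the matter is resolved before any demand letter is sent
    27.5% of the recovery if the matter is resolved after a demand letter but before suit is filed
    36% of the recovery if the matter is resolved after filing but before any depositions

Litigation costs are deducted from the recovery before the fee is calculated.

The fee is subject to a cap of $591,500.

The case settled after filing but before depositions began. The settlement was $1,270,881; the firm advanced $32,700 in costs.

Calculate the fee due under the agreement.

$445,745.16

Fee base (net of costs): $1,270,881 − $32,700 = $1,238,181
The matter settled after filing but before depositions began, so the 36% rate applies.
$1,238,181 × 36% = $445,745.16
$445,745.16 is under the $591,500 cap.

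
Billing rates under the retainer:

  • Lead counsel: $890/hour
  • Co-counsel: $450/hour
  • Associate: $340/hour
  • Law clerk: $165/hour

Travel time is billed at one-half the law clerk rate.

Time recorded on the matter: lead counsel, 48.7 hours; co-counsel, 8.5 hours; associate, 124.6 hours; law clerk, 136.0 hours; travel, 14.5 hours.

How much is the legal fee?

$113,168.25

Lead counsel: 48.7 × $890 = $43,343.00
Co-counsel: 8.5 × $450 = $3,825.00
Associate: 124.6 × $340 = $42,364.00
Law clerk: 136.0 × $165 = $22,440.00
Subtotal: $43,343.00 + $3,825.00 + $42,364.00 + $22,440.00 = $111,972.00
Travel: 14.5 × ($165 ÷ 2) = 14.5 × $82.50 = $1,196.25
Total: $111,972.00 + $1,196.25 = $113,168.25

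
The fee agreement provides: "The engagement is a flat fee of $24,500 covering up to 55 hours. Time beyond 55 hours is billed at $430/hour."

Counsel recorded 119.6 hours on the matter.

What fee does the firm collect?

$52,278.00

Flat fee: $24,500.00
Excess hours: 119.6 − 55 = 64.6
Overrun: 64.6 × $430 = $27,778.00
Total: $24,500.00 + $27,778.00 = $52,278.00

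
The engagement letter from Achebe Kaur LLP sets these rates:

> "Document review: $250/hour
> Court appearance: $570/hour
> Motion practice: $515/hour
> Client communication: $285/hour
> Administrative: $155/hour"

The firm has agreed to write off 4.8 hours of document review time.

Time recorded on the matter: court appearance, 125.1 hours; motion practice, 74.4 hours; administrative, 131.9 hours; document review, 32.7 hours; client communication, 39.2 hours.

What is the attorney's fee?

Document review: 32.7 × $250 = $8,175.00
Court appearance: 125.1 × $570 = $71,307.00
Motion practice: 74.4 × $515 = $38,316.00
Client communication: 39.2 × $285 = $11,172.00
Administrative: 131.9 × $155 = $20,444.50
Subtotal: $149,414.50
Write-off: 4.8 × $250 = $1,200.00
Total: $149,414.50 − $1,200.00 = $148,214.50

$148,214.50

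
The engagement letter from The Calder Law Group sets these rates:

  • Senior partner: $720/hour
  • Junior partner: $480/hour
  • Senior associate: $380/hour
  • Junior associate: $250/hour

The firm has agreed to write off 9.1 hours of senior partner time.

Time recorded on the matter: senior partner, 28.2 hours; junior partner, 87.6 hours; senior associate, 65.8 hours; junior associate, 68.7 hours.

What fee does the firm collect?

$97,979.00

Senior partner: 28.2 × $720 = $20,304.00
Junior partner: 87.6 × $480 = $42,048.00
Senior associate: 65.8 × $380 = $25,004.00
Junior associate: 68.7 × $250 = $17,175.00
Subtotal: $104,531.00
Write-off: 9.1 × $720 = $6,552.00
Total: $104,531.00 − $6,552.00 = $97,979.00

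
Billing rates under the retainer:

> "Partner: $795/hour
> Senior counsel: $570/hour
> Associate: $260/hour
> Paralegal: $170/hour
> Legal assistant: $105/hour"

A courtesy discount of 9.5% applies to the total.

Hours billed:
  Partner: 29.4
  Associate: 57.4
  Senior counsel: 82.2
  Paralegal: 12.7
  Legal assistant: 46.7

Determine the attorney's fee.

$83,453.22

Partner: 29.4 × $795 = $23,373.00
Senior counsel: 82.2 × $570 = $46,854.00
Associate: 57.4 × $260 = $14,924.00
Paralegal: 12.7 × $170 = $2,159.00
Legal assistant: 46.7 × $105 = $4,903.50
Subtotal: $92,213.50
Less 9.5% discount: −$8,760.28
Total: $92,213.50 − $8,760.28 = $83,453.22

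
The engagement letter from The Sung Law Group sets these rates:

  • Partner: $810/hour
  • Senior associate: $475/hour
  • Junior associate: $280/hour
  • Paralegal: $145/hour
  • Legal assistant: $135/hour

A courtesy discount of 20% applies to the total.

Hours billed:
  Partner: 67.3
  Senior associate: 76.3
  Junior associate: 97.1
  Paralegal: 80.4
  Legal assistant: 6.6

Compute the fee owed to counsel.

$104,394.00

Partner: 67.3 × $810 = $54,513.00
Senior associate: 76.3 × $475 = $36,242.50
Junior associate: 97.1 × $280 = $27,188.00
Paralegal: 80.4 × $145 = $11,658.00
Legal assistant: 6.6 × $135 = $891.00
Subtotal: $130,492.50
Less 20% discount: −$26,098.50
Total: $130,492.50 − $26,098.50 = $104,394.00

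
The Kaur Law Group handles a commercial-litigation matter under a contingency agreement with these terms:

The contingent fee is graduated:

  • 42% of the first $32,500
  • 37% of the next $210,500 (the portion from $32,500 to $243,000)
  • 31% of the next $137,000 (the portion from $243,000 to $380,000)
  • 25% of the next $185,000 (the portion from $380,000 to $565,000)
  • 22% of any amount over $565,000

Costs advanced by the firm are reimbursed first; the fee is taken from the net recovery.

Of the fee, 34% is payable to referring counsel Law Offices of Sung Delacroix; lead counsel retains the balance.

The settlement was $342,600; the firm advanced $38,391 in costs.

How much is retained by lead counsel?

Fee base (net of costs): $342,600 − $38,391 = $304,209
First $32,500 at 42% = $13,650.00
Next $210,500 at 37% = $77,885.00
Remaining $61,209 at 31% = $18,974.79
Fee: $13,650.00 + $77,885.00 + $18,974.79 = $110,509.79
Referral share: 34% of $110,509.79 = $37,573.33; lead counsel retains $110,509.79 − $37,573.33 = $72,936.46.

$72,936.46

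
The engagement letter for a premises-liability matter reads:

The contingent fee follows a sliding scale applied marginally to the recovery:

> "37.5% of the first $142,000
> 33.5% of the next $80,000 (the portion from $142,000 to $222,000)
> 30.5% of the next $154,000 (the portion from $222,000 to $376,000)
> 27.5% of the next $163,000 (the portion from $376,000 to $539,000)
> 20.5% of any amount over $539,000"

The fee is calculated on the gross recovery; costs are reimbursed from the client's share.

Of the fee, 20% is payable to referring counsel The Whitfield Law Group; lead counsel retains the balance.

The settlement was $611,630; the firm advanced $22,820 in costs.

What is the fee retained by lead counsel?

$149,387.32

Fee base is the gross recovery, $611,630; costs are reimbursed separately.
First $142,000 at 37.5% = $53,250.00
Next $80,000 at 33.5% = $26,800.00
Next $154,000 at 30.5% = $46,970.00
Next $163,000 at 27.5% = $44,825.00
Remaining $72,630 at 20.5% = $14,889.15
Fee: $53,250.00 + $26,800.00 + $46,970.00 + $44,825.00 + $14,889.15 = $186,734.15
Referral share: 20% of $186,734.15 = $37,346.83; lead counsel retains $186,734.15 − $37,346.83 = $149,387.32.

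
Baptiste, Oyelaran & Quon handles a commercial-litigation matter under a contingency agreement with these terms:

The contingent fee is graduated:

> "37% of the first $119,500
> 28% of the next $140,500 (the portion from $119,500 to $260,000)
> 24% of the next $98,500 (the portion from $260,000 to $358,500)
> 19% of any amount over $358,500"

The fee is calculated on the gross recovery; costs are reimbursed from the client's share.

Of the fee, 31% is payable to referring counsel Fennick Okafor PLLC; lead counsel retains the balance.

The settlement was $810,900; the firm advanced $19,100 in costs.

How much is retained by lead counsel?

Fee base is the gross recovery, $810,900; costs are reimbursed separately.
First $119,500 at 37% = $44,215.00
Next $140,500 at 28% = $39,340.00
Next $98,500 at 24% = $23,640.00
Remaining $452,400 at 19% = $85,956.00
Fee: $44,215.00 + $39,340.00 + $23,640.00 + $85,956.00 = $193,151.00
Referral share: 31% of $193,151.00 = $59,876.81; lead counsel retains $193,151.00 − $59,876.81 = $133,274.19.

$133,274.19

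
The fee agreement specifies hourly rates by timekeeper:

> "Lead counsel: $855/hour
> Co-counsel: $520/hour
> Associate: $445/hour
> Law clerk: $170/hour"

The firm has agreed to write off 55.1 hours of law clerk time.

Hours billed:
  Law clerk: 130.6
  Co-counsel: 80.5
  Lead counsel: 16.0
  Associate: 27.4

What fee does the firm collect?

$80,568.00

Lead counsel: 16.0 × $855 = $13,680.00
Co-counsel: 80.5 × $520 = $41,860.00
Associate: 27.4 × $445 = $12,193.00
Law clerk: 130.6 × $170 = $22,202.00
Subtotal: $89,935.00
Write-off: 55.1 × $170 = $9,367.00
Total: $89,935.00 − $9,367.00 = $80,568.00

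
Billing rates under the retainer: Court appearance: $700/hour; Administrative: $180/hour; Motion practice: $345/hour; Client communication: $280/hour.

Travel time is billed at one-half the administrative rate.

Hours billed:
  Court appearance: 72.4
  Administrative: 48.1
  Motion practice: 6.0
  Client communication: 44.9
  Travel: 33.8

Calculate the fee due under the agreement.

Court appearance: 72.4 × $700 = $50,680.00
Administrative: 48.1 × $180 = $8,658.00
Motion practice: 6.0 × $345 = $2,070.00
Client communication: 44.9 × $280 = $12,572.00
Subtotal: $50,680.00 + $8,658.00 + $2,070.00 + $12,572.00 = $73,980.00
Travel: 33.8 × ($180 ÷ 2) = 33.8 × $90.00 = $3,042.00
Total: $73,980.00 + $3,042.00 = $77,022.00

$77,022.00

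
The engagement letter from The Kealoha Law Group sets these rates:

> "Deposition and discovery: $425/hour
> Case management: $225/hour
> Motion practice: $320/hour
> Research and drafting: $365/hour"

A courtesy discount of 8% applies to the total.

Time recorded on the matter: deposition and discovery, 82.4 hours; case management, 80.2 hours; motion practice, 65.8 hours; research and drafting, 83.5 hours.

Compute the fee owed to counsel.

$96,230.62

Deposition and discovery: 82.4 × $425 = $35,020.00
Case management: 80.2 × $225 = $18,045.00
Motion practice: 65.8 × $320 = $21,056.00
Research and drafting: 83.5 × $365 = $30,477.50
Subtotal: $104,598.50
Less 8% discount: −$8,367.88
Total: $104,598.50 − $8,367.88 = $96,230.62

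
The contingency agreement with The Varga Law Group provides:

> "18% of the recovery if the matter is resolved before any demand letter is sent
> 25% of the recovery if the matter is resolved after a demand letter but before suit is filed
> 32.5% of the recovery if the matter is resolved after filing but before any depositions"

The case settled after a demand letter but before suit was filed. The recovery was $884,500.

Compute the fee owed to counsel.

The matter settled after a demand letter but before suit was filed, so the 25% rate applies.
$884,500 × 25% = $221,125.00

$221,125.00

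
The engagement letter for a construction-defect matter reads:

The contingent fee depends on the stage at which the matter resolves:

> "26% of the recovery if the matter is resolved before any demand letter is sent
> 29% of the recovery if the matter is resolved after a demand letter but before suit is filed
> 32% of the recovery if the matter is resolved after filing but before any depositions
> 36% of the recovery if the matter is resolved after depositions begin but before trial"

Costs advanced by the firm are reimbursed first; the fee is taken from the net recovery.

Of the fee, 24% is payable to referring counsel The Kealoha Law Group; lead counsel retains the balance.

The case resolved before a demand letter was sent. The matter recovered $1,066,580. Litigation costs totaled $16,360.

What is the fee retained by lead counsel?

Fee base (net of costs): $1,066,580 − $16,360 = $1,050,220
The matter resolved before a demand letter was sent, so the 26% rate applies.
$1,050,220 × 26% = $273,057.20
Referral share: 24% of $273,057.20 = $65,533.73; lead counsel retains $273,057.20 − $65,533.73 = $207,523.47.

$207,523.47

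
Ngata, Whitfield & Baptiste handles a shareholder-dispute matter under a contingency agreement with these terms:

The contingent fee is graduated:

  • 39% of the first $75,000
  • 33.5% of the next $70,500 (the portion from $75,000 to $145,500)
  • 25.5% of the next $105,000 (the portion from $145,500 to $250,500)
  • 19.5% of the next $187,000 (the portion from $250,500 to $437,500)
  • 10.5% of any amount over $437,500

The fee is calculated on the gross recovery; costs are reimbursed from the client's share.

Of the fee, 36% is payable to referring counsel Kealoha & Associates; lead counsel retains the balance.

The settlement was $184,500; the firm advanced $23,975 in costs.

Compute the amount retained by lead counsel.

Fee base is the gross recovery, $184,500; costs are reimbursed separately.
First $75,000 at 39% = $29,250.00
Next $70,500 at 33.5% = $23,617.50
Remaining $39,000 at 25.5% = $9,945.00
Fee: $29,250.00 + $23,617.50 + $9,945.00 = $62,812.50
Referral share: 36% of $62,812.50 = $22,612.50; lead counsel retains $62,812.50 − $22,612.50 = $40,200.00.

$40,200.00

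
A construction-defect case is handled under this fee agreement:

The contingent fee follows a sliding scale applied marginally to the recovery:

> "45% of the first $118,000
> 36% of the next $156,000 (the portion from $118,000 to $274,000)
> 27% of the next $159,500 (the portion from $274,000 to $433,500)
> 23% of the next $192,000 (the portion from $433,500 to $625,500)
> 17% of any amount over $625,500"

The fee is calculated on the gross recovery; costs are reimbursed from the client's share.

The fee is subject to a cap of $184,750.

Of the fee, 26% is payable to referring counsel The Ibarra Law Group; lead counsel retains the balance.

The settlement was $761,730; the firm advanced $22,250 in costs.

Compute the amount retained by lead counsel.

Fee base is the gross recovery, $761,730; costs are reimbursed separately.
First $118,000 at 45% = $53,100.00
Next $156,000 at 36% = $56,160.00
Next $159,500 at 27% = $43,065.00
Next $192,000 at 23% = $44,160.00
Remaining $136,230 at 17% = $23,159.10
Fee: $53,100.00 + $56,160.00 + $43,065.00 + $44,160.00 + $23,159.10 = $219,644.10
$219,644.10 exceeds the $184,750 cap, so the fee is capped at $184,750.00.
Referral share: 26% of $184,750.00 = $48,035.00; lead counsel retains $184,750.00 − $48,035.00 = $136,715.00.

$136,715.00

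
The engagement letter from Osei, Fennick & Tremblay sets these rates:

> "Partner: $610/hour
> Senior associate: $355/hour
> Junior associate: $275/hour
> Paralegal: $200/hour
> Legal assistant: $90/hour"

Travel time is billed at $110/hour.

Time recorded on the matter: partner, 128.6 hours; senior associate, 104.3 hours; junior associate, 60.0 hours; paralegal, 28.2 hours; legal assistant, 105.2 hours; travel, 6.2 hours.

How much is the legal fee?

Partner: 128.6 × $610 = $78,446.00
Senior associate: 104.3 × $355 = $37,026.50
Junior associate: 60.0 × $275 = $16,500.00
Paralegal: 28.2 × $200 = $5,640.00
Legal assistant: 105.2 × $90 = $9,468.00
Subtotal: $78,446.00 + $37,026.50 + $16,500.00 + $5,640.00 + $9,468.00 = $147,080.50
Travel: 6.2 × $110 = $682.00
Total: $147,080.50 + $682.00 = $147,762.50

$147,762.50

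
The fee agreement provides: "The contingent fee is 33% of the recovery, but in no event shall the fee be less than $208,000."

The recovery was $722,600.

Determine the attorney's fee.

$238,458.00

33% of $722,600 = $238,458.00
That exceeds the $208,000 minimum.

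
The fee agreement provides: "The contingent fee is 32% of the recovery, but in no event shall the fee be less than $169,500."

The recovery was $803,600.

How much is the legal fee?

32% of $803,600 = $257,152.00
That exceeds the $169,500 minimum.

$257,152.00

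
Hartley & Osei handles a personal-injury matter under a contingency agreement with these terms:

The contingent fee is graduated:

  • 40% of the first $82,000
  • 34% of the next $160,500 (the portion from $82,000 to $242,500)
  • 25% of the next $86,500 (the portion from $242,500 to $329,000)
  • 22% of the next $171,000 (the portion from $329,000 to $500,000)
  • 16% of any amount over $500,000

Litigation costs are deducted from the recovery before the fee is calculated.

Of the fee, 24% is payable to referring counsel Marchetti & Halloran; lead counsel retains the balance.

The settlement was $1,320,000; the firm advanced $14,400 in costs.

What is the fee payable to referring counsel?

$66,122.64

Fee base (net of costs): $1,320,000 − $14,400 = $1,305,600
First $82,000 at 40% = $32,800.00
Next $160,500 at 34% = $54,570.00
Next $86,500 at 25% = $21,625.00
Next $171,000 at 22% = $37,620.00
Remaining $805,600 at 16% = $128,896.00
Fee: $32,800.00 + $54,570.00 + $21,625.00 + $37,620.00 + $128,896.00 = $275,511.00
Referral share: 24% of $275,511.00 = $66,122.64; lead counsel retains $275,511.00 − $66,122.64 = $209,388.36.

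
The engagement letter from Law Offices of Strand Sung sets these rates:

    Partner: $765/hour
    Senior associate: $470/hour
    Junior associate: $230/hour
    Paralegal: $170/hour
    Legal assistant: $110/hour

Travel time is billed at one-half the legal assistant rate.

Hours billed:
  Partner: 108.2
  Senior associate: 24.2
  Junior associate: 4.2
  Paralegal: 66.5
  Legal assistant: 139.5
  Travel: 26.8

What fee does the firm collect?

Partner: 108.2 × $765 = $82,773.00
Senior associate: 24.2 × $470 = $11,374.00
Junior associate: 4.2 × $230 = $966.00
Paralegal: 66.5 × $170 = $11,305.00
Legal assistant: 139.5 × $110 = $15,345.00
Subtotal: $82,773.00 + $11,374.00 + $966.00 + $11,305.00 + $15,345.00 = $121,763.00
Travel: 26.8 × ($110 ÷ 2) = 26.8 × $55.00 = $1,474.00
Total: $121,763.00 + $1,474.00 = $123,237.00

$123,237.00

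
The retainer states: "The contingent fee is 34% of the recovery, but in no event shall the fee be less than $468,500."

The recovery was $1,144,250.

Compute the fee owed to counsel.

$468,500.00

34% of $1,144,250 = $389,045.00
That is below the $468,500 minimum, so the minimum applies.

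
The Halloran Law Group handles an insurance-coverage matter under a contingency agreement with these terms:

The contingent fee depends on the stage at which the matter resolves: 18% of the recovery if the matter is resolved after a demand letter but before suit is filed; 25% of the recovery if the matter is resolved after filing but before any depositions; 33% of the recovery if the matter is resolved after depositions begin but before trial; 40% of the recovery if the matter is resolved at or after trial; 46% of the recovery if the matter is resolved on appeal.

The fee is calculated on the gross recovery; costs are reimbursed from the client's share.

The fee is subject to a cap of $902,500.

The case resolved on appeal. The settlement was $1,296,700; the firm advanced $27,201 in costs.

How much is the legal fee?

$596,482.00

Fee base is the gross recovery, $1,296,700; costs are reimbursed separately.
The matter resolved on appeal, so the 46% rate applies.
$1,296,700 × 46% = $596,482.00
$596,482.00 is under the $902,500 cap.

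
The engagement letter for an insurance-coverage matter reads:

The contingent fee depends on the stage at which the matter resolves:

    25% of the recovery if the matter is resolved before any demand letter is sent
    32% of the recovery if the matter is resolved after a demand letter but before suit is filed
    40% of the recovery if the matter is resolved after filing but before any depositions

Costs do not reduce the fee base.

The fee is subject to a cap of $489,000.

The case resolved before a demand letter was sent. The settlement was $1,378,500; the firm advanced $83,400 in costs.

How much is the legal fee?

Fee base is the gross recovery, $1,378,500; costs are reimbursed separately.
The matter resolved before a demand letter was sent, so the 25% rate applies.
$1,378,500 × 25% = $344,625.00
$344,625.00 is under the $489,000 cap.

$344,625.00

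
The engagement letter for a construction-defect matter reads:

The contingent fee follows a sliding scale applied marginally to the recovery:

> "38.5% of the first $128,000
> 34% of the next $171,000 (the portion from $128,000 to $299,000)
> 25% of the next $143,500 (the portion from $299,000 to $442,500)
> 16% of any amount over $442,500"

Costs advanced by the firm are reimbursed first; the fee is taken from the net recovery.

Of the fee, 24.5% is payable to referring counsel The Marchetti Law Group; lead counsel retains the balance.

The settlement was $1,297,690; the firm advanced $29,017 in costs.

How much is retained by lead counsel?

$207,989.42

Fee base (net of costs): $1,297,690 − $29,017 = $1,268,673
First $128,000 at 38.5% = $49,280.00
Next $171,000 at 34% = $58,140.00
Next $143,500 at 25% = $35,875.00
Remaining $826,173 at 16% = $132,187.68
Fee: $49,280.00 + $58,140.00 + $35,875.00 + $132,187.68 = $275,482.68
Referral share: 24.5% of $275,482.68 = $67,493.26; lead counsel retains $275,482.68 − $67,493.26 = $207,989.42.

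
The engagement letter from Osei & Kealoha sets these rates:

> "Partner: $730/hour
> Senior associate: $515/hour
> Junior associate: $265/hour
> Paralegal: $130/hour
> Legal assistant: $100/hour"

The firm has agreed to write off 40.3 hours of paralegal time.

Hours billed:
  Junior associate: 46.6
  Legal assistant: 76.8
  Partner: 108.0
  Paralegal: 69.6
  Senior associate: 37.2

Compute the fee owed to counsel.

Partner: 108.0 × $730 = $78,840.00
Senior associate: 37.2 × $515 = $19,158.00
Junior associate: 46.6 × $265 = $12,349.00
Paralegal: 69.6 × $130 = $9,048.00
Legal assistant: 76.8 × $100 = $7,680.00
Subtotal: $127,075.00
Write-off: 40.3 × $130 = $5,239.00
Total: $127,075.00 − $5,239.00 = $121,836.00

$121,836.00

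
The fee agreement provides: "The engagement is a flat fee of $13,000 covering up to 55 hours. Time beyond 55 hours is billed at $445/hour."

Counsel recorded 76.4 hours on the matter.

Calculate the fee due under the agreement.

Flat fee: $13,000.00
Excess hours: 76.4 − 55 = 21.4
Overrun: 21.4 × $445 = $9,523.00
Total: $13,000.00 + $9,523.00 = $22,523.00

$22,523.00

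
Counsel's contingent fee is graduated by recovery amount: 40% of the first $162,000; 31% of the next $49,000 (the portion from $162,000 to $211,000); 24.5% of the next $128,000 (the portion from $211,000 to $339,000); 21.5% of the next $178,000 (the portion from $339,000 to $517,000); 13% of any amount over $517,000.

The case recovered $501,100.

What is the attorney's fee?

$146,201.50

First $162,000 at 40% = $64,800.00
Next $49,000 at 31% = $15,190.00
Next $128,000 at 24.5% = $31,360.00
Remaining $162,100 at 21.5% = $34,851.50
Fee: $64,800.00 + $15,190.00 + $31,360.00 + $34,851.50 = $146,201.50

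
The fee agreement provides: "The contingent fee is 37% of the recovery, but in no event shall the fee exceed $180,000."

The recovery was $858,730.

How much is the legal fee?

37% of $858,730 = $317,730.10
That exceeds the $180,000 cap, so the fee is capped at $180,000.

$180,000.00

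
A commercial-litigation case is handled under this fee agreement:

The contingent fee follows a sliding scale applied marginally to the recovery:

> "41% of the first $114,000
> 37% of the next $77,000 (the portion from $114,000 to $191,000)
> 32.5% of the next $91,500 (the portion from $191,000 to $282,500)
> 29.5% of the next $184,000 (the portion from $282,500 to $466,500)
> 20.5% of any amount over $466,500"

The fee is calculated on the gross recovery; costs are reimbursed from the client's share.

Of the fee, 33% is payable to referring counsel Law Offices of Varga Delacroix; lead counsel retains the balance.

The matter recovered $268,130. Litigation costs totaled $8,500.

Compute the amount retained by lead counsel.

$67,199.16

Fee base is the gross recovery, $268,130; costs are reimbursed separately.
First $114,000 at 41% = $46,740.00
Next $77,000 at 37% = $28,490.00
Remaining $77,130 at 32.5% = $25,067.25
Fee: $46,740.00 + $28,490.00 + $25,067.25 = $100,297.25
Referral share: 33% of $100,297.25 = $33,098.09; lead counsel retains $100,297.25 − $33,098.09 = $67,199.16.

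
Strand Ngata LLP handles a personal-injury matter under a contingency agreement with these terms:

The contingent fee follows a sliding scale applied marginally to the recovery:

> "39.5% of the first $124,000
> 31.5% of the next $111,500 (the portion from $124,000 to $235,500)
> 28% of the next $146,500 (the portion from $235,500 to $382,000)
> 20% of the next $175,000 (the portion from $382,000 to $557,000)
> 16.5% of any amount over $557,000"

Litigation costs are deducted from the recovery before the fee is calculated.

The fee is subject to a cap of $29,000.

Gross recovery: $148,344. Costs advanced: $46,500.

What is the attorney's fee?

Fee base (net of costs): $148,344 − $46,500 = $101,844
First $101,844 at 39.5% = $40,228.38
$40,228.38 exceeds the $29,000 cap, so the fee is capped at $29,000.00.

$29,000.00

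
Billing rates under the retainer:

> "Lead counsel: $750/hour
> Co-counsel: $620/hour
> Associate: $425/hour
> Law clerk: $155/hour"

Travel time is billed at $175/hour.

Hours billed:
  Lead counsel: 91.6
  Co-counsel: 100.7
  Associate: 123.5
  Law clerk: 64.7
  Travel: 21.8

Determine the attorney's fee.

$197,465.00

Lead counsel: 91.6 × $750 = $68,700.00
Co-counsel: 100.7 × $620 = $62,434.00
Associate: 123.5 × $425 = $52,487.50
Law clerk: 64.7 × $155 = $10,028.50
Subtotal: $68,700.00 + $62,434.00 + $52,487.50 + $10,028.50 = $193,650.00
Travel: 21.8 × $175 = $3,815.00
Total: $193,650.00 + $3,815.00 = $197,465.00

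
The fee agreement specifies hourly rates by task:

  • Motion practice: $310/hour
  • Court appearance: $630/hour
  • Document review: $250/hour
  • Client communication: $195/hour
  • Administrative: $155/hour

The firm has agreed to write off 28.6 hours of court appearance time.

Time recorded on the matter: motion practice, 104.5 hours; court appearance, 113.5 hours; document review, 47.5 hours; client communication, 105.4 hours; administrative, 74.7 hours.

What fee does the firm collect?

Motion practice: 104.5 × $310 = $32,395.00
Court appearance: 113.5 × $630 = $71,505.00
Document review: 47.5 × $250 = $11,875.00
Client communication: 105.4 × $195 = $20,553.00
Administrative: 74.7 × $155 = $11,578.50
Subtotal: $147,906.50
Write-off: 28.6 × $630 = $18,018.00
Total: $147,906.50 − $18,018.00 = $129,888.50

$129,888.50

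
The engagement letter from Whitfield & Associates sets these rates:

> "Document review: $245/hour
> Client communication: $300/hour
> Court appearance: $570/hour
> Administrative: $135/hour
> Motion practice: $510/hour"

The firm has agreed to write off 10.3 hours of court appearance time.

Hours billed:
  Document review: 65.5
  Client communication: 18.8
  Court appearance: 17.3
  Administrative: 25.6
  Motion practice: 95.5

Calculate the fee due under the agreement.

Document review: 65.5 × $245 = $16,047.50
Client communication: 18.8 × $300 = $5,640.00
Court appearance: 17.3 × $570 = $9,861.00
Administrative: 25.6 × $135 = $3,456.00
Motion practice: 95.5 × $510 = $48,705.00
Subtotal: $83,709.50
Write-off: 10.3 × $570 = $5,871.00
Total: $83,709.50 − $5,871.00 = $77,838.50

$77,838.50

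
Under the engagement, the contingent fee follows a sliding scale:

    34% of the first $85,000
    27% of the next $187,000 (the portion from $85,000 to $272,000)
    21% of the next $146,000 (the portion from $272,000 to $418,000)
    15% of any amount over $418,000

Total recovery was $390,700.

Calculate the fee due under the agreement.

First $85,000 at 34% = $28,900.00
Next $187,000 at 27% = $50,490.00
Remaining $118,700 at 21% = $24,927.00
Fee: $28,900.00 + $50,490.00 + $24,927.00 = $104,317.00

$104,317.00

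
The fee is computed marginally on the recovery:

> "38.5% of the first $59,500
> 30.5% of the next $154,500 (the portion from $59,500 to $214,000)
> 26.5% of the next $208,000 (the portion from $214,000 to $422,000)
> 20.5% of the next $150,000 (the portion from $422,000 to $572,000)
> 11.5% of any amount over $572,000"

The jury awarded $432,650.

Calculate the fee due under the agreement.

$127,333.25

First $59,500 at 38.5% = $22,907.50
Next $154,500 at 30.5% = $47,122.50
Next $208,000 at 26.5% = $55,120.00
Remaining $10,650 at 20.5% = $2,183.25
Fee: $22,907.50 + $47,122.50 + $55,120.00 + $2,183.25 = $127,333.25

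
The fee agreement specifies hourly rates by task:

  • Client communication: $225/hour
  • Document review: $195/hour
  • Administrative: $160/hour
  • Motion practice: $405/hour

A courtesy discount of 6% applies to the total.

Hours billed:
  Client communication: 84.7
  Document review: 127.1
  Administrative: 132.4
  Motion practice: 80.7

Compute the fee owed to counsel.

Client communication: 84.7 × $225 = $19,057.50
Document review: 127.1 × $195 = $24,784.50
Administrative: 132.4 × $160 = $21,184.00
Motion practice: 80.7 × $405 = $32,683.50
Subtotal: $97,709.50
Less 6% discount: −$5,862.57
Total: $97,709.50 − $5,862.57 = $91,846.93

$91,846.93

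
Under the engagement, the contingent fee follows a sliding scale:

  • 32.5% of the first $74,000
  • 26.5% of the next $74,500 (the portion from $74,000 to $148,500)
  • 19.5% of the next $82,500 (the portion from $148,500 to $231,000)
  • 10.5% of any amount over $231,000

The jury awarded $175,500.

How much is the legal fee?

First $74,000 at 32.5% = $24,050.00
Next $74,500 at 26.5% = $19,742.50
Remaining $27,000 at 19.5% = $5,265.00
Fee: $24,050.00 + $19,742.50 + $5,265.00 = $49,057.50

$49,057.50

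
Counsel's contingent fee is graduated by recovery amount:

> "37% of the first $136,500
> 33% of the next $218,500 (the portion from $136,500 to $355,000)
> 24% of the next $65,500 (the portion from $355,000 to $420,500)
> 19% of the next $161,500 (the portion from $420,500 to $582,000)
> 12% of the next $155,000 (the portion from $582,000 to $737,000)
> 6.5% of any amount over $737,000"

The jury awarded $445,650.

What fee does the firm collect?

$143,108.50

First $136,500 at 37% = $50,505.00
Next $218,500 at 33% = $72,105.00
Next $65,500 at 24% = $15,720.00
Remaining $25,150 at 19% = $4,778.50
Fee: $50,505.00 + $72,105.00 + $15,720.00 + $4,778.50 = $143,108.50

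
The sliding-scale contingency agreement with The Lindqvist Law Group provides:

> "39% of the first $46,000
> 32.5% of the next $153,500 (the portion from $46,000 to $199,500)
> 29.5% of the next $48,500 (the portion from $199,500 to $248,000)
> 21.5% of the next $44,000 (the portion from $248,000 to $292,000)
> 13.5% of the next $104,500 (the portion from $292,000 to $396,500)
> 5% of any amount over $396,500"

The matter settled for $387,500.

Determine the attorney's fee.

$104,487.50

First $46,000 at 39% = $17,940.00
Next $153,500 at 32.5% = $49,887.50
Next $48,500 at 29.5% = $14,307.50
Next $44,000 at 21.5% = $9,460.00
Remaining $95,500 at 13.5% = $12,892.50
Fee: $17,940.00 + $49,887.50 + $14,307.50 + $9,460.00 + $12,892.50 = $104,487.50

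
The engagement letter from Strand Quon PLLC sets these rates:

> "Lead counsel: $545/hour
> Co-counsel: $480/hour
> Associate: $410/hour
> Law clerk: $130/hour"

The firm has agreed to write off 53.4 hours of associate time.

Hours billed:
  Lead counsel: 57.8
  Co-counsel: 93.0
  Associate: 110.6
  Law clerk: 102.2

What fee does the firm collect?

Lead counsel: 57.8 × $545 = $31,501.00
Co-counsel: 93.0 × $480 = $44,640.00
Associate: 110.6 × $410 = $45,346.00
Law clerk: 102.2 × $130 = $13,286.00
Subtotal: $134,773.00
Write-off: 53.4 × $410 = $21,894.00
Total: $134,773.00 − $21,894.00 = $112,879.00

$112,879.00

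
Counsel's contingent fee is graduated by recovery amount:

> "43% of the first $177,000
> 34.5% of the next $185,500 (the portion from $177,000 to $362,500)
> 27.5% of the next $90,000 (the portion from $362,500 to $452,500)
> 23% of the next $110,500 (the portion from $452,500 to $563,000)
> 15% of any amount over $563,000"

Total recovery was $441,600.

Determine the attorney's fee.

$161,860.00

First $177,000 at 43% = $76,110.00
Next $185,500 at 34.5% = $63,997.50
Remaining $79,100 at 27.5% = $21,752.50
Fee: $76,110.00 + $63,997.50 + $21,752.50 = $161,860.00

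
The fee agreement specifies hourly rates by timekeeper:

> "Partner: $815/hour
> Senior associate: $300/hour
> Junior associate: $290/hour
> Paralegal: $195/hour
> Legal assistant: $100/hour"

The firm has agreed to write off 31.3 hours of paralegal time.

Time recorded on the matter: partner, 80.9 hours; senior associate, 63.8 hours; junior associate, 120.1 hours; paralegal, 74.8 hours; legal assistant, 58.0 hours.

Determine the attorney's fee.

$134,185.00

Partner: 80.9 × $815 = $65,933.50
Senior associate: 63.8 × $300 = $19,140.00
Junior associate: 120.1 × $290 = $34,829.00
Paralegal: 74.8 × $195 = $14,586.00
Legal assistant: 58.0 × $100 = $5,800.00
Subtotal: $140,288.50
Write-off: 31.3 × $195 = $6,103.50
Total: $140,288.50 − $6,103.50 = $134,185.00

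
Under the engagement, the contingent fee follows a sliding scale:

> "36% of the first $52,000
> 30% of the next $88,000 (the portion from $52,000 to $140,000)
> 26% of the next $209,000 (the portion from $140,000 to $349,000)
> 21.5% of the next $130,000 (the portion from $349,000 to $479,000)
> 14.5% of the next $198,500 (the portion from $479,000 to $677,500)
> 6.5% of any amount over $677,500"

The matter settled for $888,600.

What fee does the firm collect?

First $52,000 at 36% = $18,720.00
Next $88,000 at 30% = $26,400.00
Next $209,000 at 26% = $54,340.00
Next $130,000 at 21.5% = $27,950.00
Next $198,500 at 14.5% = $28,782.50
Remaining $211,100 at 6.5% = $13,721.50
Fee: $18,720.00 + $26,400.00 + $54,340.00 + $27,950.00 + $28,782.50 + $13,721.50 = $169,914.00

$169,914.00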